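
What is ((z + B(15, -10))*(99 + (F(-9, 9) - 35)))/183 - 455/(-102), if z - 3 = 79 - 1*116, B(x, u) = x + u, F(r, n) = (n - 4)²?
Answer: -59999/6222 ≈ -9.6430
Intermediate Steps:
F(r, n) = (-4 + n)²
B(x, u) = u + x
z = -34 (z = 3 + (79 - 1*116) = 3 + (79 - 116) = 3 - 37 = -34)
((z + B(15, -10))*(99 + (F(-9, 9) - 35)))/183 - 455/(-102) = ((-34 + (-10 + 15))*(99 + ((-4 + 9)² - 35)))/183 - 455/(-102) = ((-34 + 5)*(99 + (5² - 35)))*(1/183) - 455*(-1/102) = -29*(99 + (25 - 35))*(1/183) + 455/102 = -29*(99 - 10)*(1/183) + 455/102 = -29*89*(1/183) + 455/102 = -2581*1/183 + 455/102 = -2581/183 + 455/102 = -59999/6222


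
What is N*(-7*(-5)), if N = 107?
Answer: 3745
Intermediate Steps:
N*(-7*(-5)) = 107*(-7*(-5)) = 107*35 = 3745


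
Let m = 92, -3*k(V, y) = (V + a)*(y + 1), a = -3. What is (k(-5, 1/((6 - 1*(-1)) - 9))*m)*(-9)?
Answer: -1104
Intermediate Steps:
k(V, y) = -(1 + y)*(-3 + V)/3 (k(V, y) = -(V - 3)*(y + 1)/3 = -(-3 + V)*(1 + y)/3 = -(1 + y)*(-3 + V)/3)
(k(-5, 1/((6 - 1*(-1)) - 9))*m)*(-9) = ((1 + 1/((6 - 1*(-1)) - 9) - 1/3*(-5) - 1/3*(-5)/((6 - 1*(-1)) - 9))*92)*(-9) = ((1 + 1/((6 + 1) - 9) + 5/3 - 1/3*(-5)/((6 + 1) - 9))*92)*(-9) = ((1 + 1/(7 - 9) + 5/3 - 1/3*(-5)/(7 - 9))*92)*(-9) = ((1 + 1/(-2) + 5/3 - 1/3*(-5)/(-2))*92)*(-9) = ((1 - 1/2 + 5/3 - 1/3*(-5)*(-1/2))*92)*(-9) = ((1 - 1/2 + 5/3 - 5/6)*92)*(-9) = ((4/3)*92)*(-9) = (368/3)*(-9) = -1104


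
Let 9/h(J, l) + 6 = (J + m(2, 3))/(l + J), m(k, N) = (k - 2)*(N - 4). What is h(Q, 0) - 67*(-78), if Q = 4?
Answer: 26121/5 ≈ 5224.2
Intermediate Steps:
m(k, N) = (-4 + N)*(-2 + k) (m(k, N) = (-2 + k)*(-4 + N) = (-4 + N)*(-2 + k))
h(J, l) = 9/(-6 + J/(J + l)) (h(J, l) = 9/(-6 + (J + (8 - 4*2 - 2*3 + 3*2))/(l + J)) = 9/(-6 + (J + (8 - 8 - 6 + 6))/(J + l)) = 9/(-6 + (J + 0)/(J + l)) = 9/(-6 + J/(J + l)))
h(Q, 0) - 67*(-78) = 9*(-1*4 - 1*0)/(5*4 + 6*0) - 67*(-78) = 9*(-4 + 0)/(20 + 0) + 5226 = 9*(-4)/20 + 5226 = 9*(1/20)*(-4) + 5226 = -9/5 + 5226 = 26121/5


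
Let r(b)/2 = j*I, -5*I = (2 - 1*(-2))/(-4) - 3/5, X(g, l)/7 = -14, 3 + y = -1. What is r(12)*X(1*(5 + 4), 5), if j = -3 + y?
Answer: 10976/25 ≈ 439.04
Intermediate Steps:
y = -4 (y = -3 - 1 = -4)
j = -7 (j = -3 - 4 = -7)
X(g, l) = -98 (X(g, l) = 7*(-14) = -98)
I = 8/25 (I = -((2 - 1*(-2))/(-4) - 3/5)/5 = -((2 + 2)*(-¼) - 3*⅕)/5 = -(4*(-¼) - ⅗)/5 = -(-1 - ⅗)/5 = -⅕*(-8/5) = 8/25 ≈ 0.32000)
r(b) = -112/25 (r(b) = 2*(-7*8/25) = 2*(-56/25) = -112/25)
r(12)*X(1*(5 + 4), 5) = -112/25*(-98) = 10976/25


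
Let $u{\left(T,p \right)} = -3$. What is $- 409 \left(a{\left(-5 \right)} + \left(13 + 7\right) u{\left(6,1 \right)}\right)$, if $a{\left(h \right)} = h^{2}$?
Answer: $14315$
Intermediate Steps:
$- 409 \left(a{\left(-5 \right)} + \left(13 + 7\right) u{\left(6,1 \right)}\right) = - 409 \left(\left(-5\right)^{2} + \left(13 + 7\right) \left(-3\right)\right) = - 409 \left(25 + 20 \left(-3\right)\right) = - 409 \left(25 - 60\right) = \left(-409\right) \left(-35\right) = 14315$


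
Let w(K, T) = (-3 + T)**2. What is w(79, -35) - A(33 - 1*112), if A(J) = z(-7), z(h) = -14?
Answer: 1458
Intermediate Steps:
A(J) = -14
w(79, -35) - A(33 - 1*112) = (-3 - 35)**2 - 1*(-14) = (-38)**2 + 14 = 1444 + 14 = 1458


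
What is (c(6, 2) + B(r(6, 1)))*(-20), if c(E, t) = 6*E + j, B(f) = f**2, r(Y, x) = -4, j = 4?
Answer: -1120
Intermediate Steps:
c(E, t) = 4 + 6*E (c(E, t) = 6*E + 4 = 4 + 6*E)
(c(6, 2) + B(r(6, 1)))*(-20) = ((4 + 6*6) + (-4)**2)*(-20) = ((4 + 36) + 16)*(-20) = (40 + 16)*(-20) = 56*(-20) = -1120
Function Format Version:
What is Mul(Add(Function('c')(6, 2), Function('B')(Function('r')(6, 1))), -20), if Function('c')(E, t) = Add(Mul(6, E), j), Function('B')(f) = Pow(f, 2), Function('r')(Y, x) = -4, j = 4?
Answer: -1120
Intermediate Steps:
Function('c')(E, t) = Add(4, Mul(6, E)) (Function('c')(E, t) = Add(Mul(6, E), 4) = Add(4, Mul(6, E)))
Mul(Add(Function('c')(6, 2), Function('B')(Function('r')(6, 1))), -20) = Mul(Add(Add(4, Mul(6, 6)), Pow(-4, 2)), -20) = Mul(Add(Add(4, 36), 16), -20) = Mul(Add(40, 16), -20) = Mul(56, -20) = -1120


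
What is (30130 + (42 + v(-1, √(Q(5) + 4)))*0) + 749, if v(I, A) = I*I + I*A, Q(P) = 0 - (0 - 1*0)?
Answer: 30879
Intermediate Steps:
Q(P) = 0 (Q(P) = 0 - (0 + 0) = 0 - 1*0 = 0 + 0 = 0)
v(I, A) = I² + A*I
(30130 + (42 + v(-1, √(Q(5) + 4)))*0) + 749 = (30130 + (42 - (√(0 + 4) - 1))*0) + 749 = (30130 + (42 - (√4 - 1))*0) + 749 = (30130 + (42 - (2 - 1))*0) + 749 = (30130 + (42 - 1*1)*0) + 749 = (30130 + (42 - 1)*0) + 749 = (30130 + 41*0) + 749 = (30130 + 0) + 749 = 30130 + 749 = 30879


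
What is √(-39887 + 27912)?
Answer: 5*I*√479 ≈ 109.43*I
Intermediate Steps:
√(-39887 + 27912) = √(-11975) = 5*I*√479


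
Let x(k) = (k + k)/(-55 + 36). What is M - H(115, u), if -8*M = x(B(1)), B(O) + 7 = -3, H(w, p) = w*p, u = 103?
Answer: -450115/38 ≈ -11845.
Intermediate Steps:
H(w, p) = p*w
B(O) = -10 (B(O) = -7 - 3 = -10)
x(k) = -2*k/19 (x(k) = (2*k)/(-19) = (2*k)*(-1/19) = -2*k/19)
M = -5/38 (M = -(-1)*(-10)/76 = -⅛*20/19 = -5/38 ≈ -0.13158)
M - H(115, u) = -5/38 - 103*115 = -5/38 - 1*11845 = -5/38 - 11845 = -450115/38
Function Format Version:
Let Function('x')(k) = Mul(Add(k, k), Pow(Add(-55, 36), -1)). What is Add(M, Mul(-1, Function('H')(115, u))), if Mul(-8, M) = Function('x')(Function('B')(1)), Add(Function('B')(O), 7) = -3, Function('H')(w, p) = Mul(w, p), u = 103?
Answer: Rational(-450115, 38) ≈ -11845.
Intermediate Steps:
Function('H')(w, p) = Mul(p, w)
Function('B')(O) = -10 (Function('B')(O) = Add(-7, -3) = -10)
Function('x')(k) = Mul(Rational(-2, 19), k) (Function('x')(k) = Mul(Mul(2, k), Pow(-19, -1)) = Mul(Mul(2, k), Rational(-1, 19)) = Mul(Rational(-2, 19), k))
M = Rational(-5, 38) (M = Mul(Rational(-1, 8), Mul(Rational(-2, 19), -10)) = Mul(Rational(-1, 8), Rational(20, 19)) = Rational(-5, 38) ≈ -0.13158)
Add(M, Mul(-1, Function('H')(115, u))) = Add(Rational(-5, 38), Mul(-1, Mul(103, 115))) = Add(Rational(-5, 38), Mul(-1, 11845)) = Add(Rational(-5, 38), -11845) = Rational(-450115, 38)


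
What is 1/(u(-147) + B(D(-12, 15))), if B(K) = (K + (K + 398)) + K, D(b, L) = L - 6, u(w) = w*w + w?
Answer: 1/21887 ≈ 4.5689e-5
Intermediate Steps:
u(w) = w + w² (u(w) = w² + w = w + w²)
D(b, L) = -6 + L
B(K) = 398 + 3*K (B(K) = (K + (398 + K)) + K = (398 + 2*K) + K = 398 + 3*K)
1/(u(-147) + B(D(-12, 15))) = 1/(-147*(1 - 147) + (398 + 3*(-6 + 15))) = 1/(-147*(-146) + (398 + 3*9)) = 1/(21462 + (398 + 27)) = 1/(21462 + 425) = 1/21887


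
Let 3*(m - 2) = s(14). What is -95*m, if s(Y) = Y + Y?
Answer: -3230/3 ≈ -1076.7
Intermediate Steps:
s(Y) = 2*Y
m = 34/3 (m = 2 + (2*14)/3 = 2 + (1/3)*28 = 2 + 28/3 = 34/3 ≈ 11.333)
-95*m = -95*34/3 = -3230/3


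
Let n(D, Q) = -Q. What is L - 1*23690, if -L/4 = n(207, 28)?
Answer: -23578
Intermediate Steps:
L = 112 (L = -(-4)*28 = -4*(-28) = 112)
L - 1*23690 = 112 - 1*23690 = 112 - 23690 = -23578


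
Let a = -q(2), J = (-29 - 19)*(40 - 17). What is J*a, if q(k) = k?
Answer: 2208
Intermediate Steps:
J = -1104 (J = -48*23 = -1104)
a = -2 (a = -1*2 = -2)
J*a = -1104*(-2) = 2208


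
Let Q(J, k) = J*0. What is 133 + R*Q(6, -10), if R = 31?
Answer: 133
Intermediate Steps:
Q(J, k) = 0
133 + R*Q(6, -10) = 133 + 31*0 = 133 + 0 = 133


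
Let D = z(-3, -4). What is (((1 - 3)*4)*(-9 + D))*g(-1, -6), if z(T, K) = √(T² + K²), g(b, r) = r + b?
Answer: -224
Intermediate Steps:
g(b, r) = b + r
z(T, K) = √(K² + T²)
D = 5 (D = √((-4)² + (-3)²) = √(16 + 9) = √25 = 5)
(((1 - 3)*4)*(-9 + D))*g(-1, -6) = (((1 - 3)*4)*(-9 + 5))*(-1 - 6) = (-2*4*(-4))*(-7) = -8*(-4)*(-7) = 32*(-7) = -224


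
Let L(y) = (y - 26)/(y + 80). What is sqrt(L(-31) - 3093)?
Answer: 3*I*sqrt(16846)/7 ≈ 55.625*I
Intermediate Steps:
L(y) = (-26 + y)/(80 + y)
sqrt(L(-31) - 3093) = sqrt((-26 - 31)/(80 - 31) - 3093) = sqrt(-57/49 - 3093) = sqrt(-151614/49) = 3*I*sqrt(16846)/7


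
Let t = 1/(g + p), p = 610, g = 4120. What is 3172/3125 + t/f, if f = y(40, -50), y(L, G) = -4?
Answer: 12002223/11825000 ≈ 1.0150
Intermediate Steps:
f = -4
t = 1/4730 (t = 1/(4120 + 610) = 1/4730 ≈ 0.00021142)
3172/3125 + t/f = 3172/3125 + (1/4730)/(-4) = 3172*(1/3125) + (1/4730)*(-¼) = 3172/3125 - 1/18920 = 12002223/11825000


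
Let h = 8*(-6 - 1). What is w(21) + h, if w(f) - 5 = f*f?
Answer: 390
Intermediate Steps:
w(f) = 5 + f² (w(f) = 5 + f*f = 5 + f²)
h = -56 (h = 8*(-7) = -56)
w(21) + h = (5 + 21²) - 56 = (5 + 441) - 56 = 446 - 56 = 390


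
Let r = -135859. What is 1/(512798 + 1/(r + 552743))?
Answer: 416884/213777281433 ≈ 1.9501e-6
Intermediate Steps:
1/(512798 + 1/(r + 552743)) = 1/(512798 + 1/(-135859 + 552743)) = 1/(512798 + 1/416884) = 1/(213777281433/416884) = 416884/213777281433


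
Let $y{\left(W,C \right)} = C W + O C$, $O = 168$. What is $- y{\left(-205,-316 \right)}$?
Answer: $-11692$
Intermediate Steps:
$y{\left(W,C \right)} = 168 C + C W$ ($y{\left(W,C \right)} = C W + 168 C = 168 C + C W$)
$- y{\left(-205,-316 \right)} = - \left(-316\right) \left(168 - 205\right) = - \left(-316\right) \left(-37\right) = \left(-1\right) 11692 = -11692$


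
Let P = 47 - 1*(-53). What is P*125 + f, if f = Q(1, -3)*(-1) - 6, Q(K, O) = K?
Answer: 12493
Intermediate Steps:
P = 100 (P = 47 + 53 = 100)
f = -7 (f = 1*(-1) - 6 = -1 - 6 = -7)
P*125 + f = 100*125 - 7 = 12500 - 7 = 12493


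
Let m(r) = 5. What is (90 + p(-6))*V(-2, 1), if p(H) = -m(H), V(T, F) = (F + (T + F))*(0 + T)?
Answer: 0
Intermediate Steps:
V(T, F) = T*(T + 2*F) (V(T, F) = (F + (F + T))*T = (T + 2*F)*T = T*(T + 2*F))
p(H) = -5 (p(H) = -1*5 = -5)
(90 + p(-6))*V(-2, 1) = (90 - 5)*(-2*(-2 + 2*1)) = 85*(-2*(-2 + 2)) = 85*(-2*0) = 85*0 = 0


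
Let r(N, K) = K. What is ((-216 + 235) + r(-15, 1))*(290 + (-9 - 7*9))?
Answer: 4360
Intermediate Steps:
((-216 + 235) + r(-15, 1))*(290 + (-9 - 7*9)) = ((-216 + 235) + 1)*(290 + (-9 - 7*9)) = (19 + 1)*(290 + (-9 - 63)) = 20*(290 - 72) = 20*218 = 4360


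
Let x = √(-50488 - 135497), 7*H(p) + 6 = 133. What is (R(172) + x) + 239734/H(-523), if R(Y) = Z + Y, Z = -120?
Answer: 1684742/127 + 3*I*√20665 ≈ 13266.0 + 431.26*I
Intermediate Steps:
H(p) = 127/7 (H(p) = -6/7 + (⅐)*133 = -6/7 + 19 = 127/7)
R(Y) = -120 + Y
x = 3*I*√20665 (x = √(-185985) = 3*I*√20665 ≈ 431.26*I)
(R(172) + x) + 239734/H(-523) = ((-120 + 172) + 3*I*√20665) + 239734/(127/7) = (52 + 3*I*√20665) + 239734*(7/127) = (52 + 3*I*√20665) + 1678138/127 = 1684742/127 + 3*I*√20665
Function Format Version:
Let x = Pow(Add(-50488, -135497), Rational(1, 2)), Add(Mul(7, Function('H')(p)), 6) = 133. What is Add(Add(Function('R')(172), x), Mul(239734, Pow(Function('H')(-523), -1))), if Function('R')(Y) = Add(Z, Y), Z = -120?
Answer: Add(Rational(1684742, 127), Mul(3, I, Pow(20665, Rational(1, 2)))) ≈ Add(13266., Mul(431.26, I))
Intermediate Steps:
Function('H')(p) = Rational(127, 7) (Function('H')(p) = Add(Rational(-6, 7), Mul(Rational(1, 7), 133)) = Add(Rational(-6, 7), 19) = Rational(127, 7))
Function('R')(Y) = Add(-120, Y)
x = Mul(3, I, Pow(20665, Rational(1, 2))) (x = Pow(-185985, Rational(1, 2)) = Mul(3, I, Pow(20665, Rational(1, 2))) ≈ Mul(431.26, I))
Add(Add(Function('R')(172), x), Mul(239734, Pow(Function('H')(-523), -1))) = Add(Add(Add(-120, 172), Mul(3, I, Pow(20665, Rational(1, 2)))), Mul(239734, Pow(Rational(127, 7), -1))) = Add(Add(52, Mul(3, I, Pow(20665, Rational(1, 2)))), Mul(239734, Rational(7, 127))) = Add(Add(52, Mul(3, I, Pow(20665, Rational(1, 2)))), Rational(1678138, 127)) = Add(Rational(1684742, 127), Mul(3, I, Pow(20665, Rational(1, 2))))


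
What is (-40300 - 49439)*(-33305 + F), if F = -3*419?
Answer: 3101559318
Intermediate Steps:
F = -1257
(-40300 - 49439)*(-33305 + F) = (-40300 - 49439)*(-33305 - 1257) = -89739*(-34562) = 3101559318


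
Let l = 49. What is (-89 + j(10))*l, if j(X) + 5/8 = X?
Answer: -31213/8 ≈ -3901.6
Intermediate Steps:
j(X) = -5/8 + X
(-89 + j(10))*l = (-89 + (-5/8 + 10))*49 = (-89 + 75/8)*49 = -637/8*49 = -31213/8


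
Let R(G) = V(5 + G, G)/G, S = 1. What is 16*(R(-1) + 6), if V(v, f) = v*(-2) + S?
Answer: 208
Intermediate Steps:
V(v, f) = 1 - 2*v (V(v, f) = v*(-2) + 1 = -2*v + 1 = 1 - 2*v)
R(G) = (-9 - 2*G)/G (R(G) = (1 - 2*(5 + G))/G = (1 + (-10 - 2*G))/G = (-9 - 2*G)/G)
16*(R(-1) + 6) = 16*((-2 - 9/(-1)) + 6) = 16*((-2 - 9*(-1)) + 6) = 16*((-2 + 9) + 6) = 16*(7 + 6) = 16*13 = 208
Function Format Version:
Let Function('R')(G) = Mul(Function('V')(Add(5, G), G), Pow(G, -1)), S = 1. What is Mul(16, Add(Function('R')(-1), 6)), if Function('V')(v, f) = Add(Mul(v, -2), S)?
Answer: 208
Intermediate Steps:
Function('V')(v, f) = Add(1, Mul(-2, v)) (Function('V')(v, f) = Add(Mul(v, -2), 1) = Add(Mul(-2, v), 1) = Add(1, Mul(-2, v)))
Function('R')(G) = Mul(Pow(G, -1), Add(-9, Mul(-2, G))) (Function('R')(G) = Mul(Add(1, Mul(-2, Add(5, G))), Pow(G, -1)) = Mul(Add(1, Add(-10, Mul(-2, G))), Pow(G, -1)) = Mul(Add(-9, Mul(-2, G)), Pow(G, -1)) = Mul(Pow(G, -1), Add(-9, Mul(-2, G))))
Mul(16, Add(Function('R')(-1), 6)) = Mul(16, Add(Add(-2, Mul(-9, Pow(-1, -1))), 6)) = Mul(16, Add(Add(-2, Mul(-9, -1)), 6)) = Mul(16, Add(Add(-2, 9), 6)) = Mul(16, Add(7, 6)) = Mul(16, 13) = 208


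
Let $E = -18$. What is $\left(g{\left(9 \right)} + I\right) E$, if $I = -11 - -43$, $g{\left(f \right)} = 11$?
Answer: $-774$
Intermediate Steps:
$I = 32$ ($I = -11 + 43 = 32$)
$\left(g{\left(9 \right)} + I\right) E = \left(11 + 32\right) \left(-18\right) = 43 \left(-18\right) = -774$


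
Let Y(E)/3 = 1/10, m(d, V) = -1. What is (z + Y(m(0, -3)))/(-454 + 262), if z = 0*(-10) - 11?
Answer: 107/1920 ≈ 0.055729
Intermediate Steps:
Y(E) = 3/10
z = -11 (z = 0 - 11 = -11)
(z + Y(m(0, -3)))/(-454 + 262) = (-11 + 3/10)/(-454 + 262) = -107/10/(-192) = -107/10*(-1/192) = 107/1920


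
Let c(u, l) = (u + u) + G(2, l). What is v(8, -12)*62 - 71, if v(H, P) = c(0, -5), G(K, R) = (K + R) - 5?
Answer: -567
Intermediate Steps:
G(K, R) = -5 + K + R
c(u, l) = -3 + l + 2*u (c(u, l) = (u + u) + (-5 + 2 + l) = 2*u + (-3 + l) = -3 + l + 2*u)
v(H, P) = -8 (v(H, P) = -3 - 5 + 2*0 = -3 - 5 + 0 = -8)
v(8, -12)*62 - 71 = -8*62 - 71 = -496 - 71 = -567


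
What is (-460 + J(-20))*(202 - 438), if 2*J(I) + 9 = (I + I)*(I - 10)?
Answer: -31978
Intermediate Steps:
J(I) = -9/2 + I*(-10 + I) (J(I) = -9/2 + ((I + I)*(I - 10))/2 = -9/2 + ((2*I)*(-10 + I))/2 = -9/2 + (2*I*(-10 + I))/2 = -9/2 + I*(-10 + I))
(-460 + J(-20))*(202 - 438) = (-460 + (-9/2 + (-20)**2 - 10*(-20)))*(202 - 438) = (-460 + (-9/2 + 400 + 200))*(-236) = (-460 + 1191/2)*(-236) = (271/2)*(-236) = -31978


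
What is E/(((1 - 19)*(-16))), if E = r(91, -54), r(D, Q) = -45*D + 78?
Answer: -1339/96 ≈ -13.948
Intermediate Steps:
r(D, Q) = 78 - 45*D
E = -4017 (E = 78 - 45*91 = 78 - 4095 = -4017)
E/(((1 - 19)*(-16))) = -4017*(-1/(16*(1 - 19))) = -4017/((-18*(-16))) = -4017/288 = -4017*1/288 = -1339/96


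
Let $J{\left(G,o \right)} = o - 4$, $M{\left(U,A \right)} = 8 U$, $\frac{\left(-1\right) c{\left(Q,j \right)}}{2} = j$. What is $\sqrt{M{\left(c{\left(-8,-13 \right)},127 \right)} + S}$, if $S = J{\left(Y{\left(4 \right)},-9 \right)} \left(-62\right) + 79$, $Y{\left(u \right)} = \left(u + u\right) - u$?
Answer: $\sqrt{1093} \approx 33.061$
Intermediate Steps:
$c{\left(Q,j \right)} = - 2 j$
$Y{\left(u \right)} = u$ ($Y{\left(u \right)} = 2 u - u = u$)
$J{\left(G,o \right)} = -4 + o$
$S = 885$ ($S = \left(-4 - 9\right) \left(-62\right) + 79 = \left(-13\right) \left(-62\right) + 79 = 806 + 79 = 885$)
$\sqrt{M{\left(c{\left(-8,-13 \right)},127 \right)} + S} = \sqrt{8 \left(\left(-2\right) \left(-13\right)\right) + 885} = \sqrt{8 \cdot 26 + 885} = \sqrt{208 + 885} = \sqrt{1093}$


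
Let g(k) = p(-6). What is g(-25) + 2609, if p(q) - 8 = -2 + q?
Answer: 2609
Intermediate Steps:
p(q) = 6 + q (p(q) = 8 + (-2 + q) = 6 + q)
g(k) = 0 (g(k) = 6 - 6 = 0)
g(-25) + 2609 = 0 + 2609 = 2609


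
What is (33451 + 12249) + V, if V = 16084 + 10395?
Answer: 72179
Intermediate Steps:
V = 26479
(33451 + 12249) + V = (33451 + 12249) + 26479 = 45700 + 26479 = 72179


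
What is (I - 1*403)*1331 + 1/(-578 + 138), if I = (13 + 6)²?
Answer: -24596881/440 ≈ -55902.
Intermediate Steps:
I = 361 (I = 19² = 361)
(I - 1*403)*1331 + 1/(-578 + 138) = (361 - 1*403)*1331 + 1/(-578 + 138) = (361 - 403)*1331 + 1/(-440) = -42*1331 - 1/440 = -55902 - 1/440 = -24596881/440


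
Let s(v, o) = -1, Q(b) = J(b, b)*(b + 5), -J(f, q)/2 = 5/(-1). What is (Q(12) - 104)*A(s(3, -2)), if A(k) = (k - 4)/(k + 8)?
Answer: -330/7 ≈ -47.143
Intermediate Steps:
J(f, q) = 10 (J(f, q) = -10/(-1) = -10*(-1) = -2*(-5) = 10)
Q(b) = 50 + 10*b (Q(b) = 10*(b + 5) = 10*(5 + b) = 50 + 10*b)
A(k) = (-4 + k)/(8 + k)
(Q(12) - 104)*A(s(3, -2)) = ((50 + 10*12) - 104)*((-4 - 1)/(8 - 1)) = ((50 + 120) - 104)*(-5/7) = (170 - 104)*((⅐)*(-5)) = 66*(-5/7) = -330/7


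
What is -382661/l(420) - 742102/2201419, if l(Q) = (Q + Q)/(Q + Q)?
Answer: -842397938061/2201419 ≈ -3.8266e+5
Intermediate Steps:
l(Q) = 1 (l(Q) = (2*Q)/((2*Q)) = (2*Q)*(1/(2*Q)) = 1)
-382661/l(420) - 742102/2201419 = -382661/1 - 742102/2201419 = -382661*1 - 742102*1/2201419 = -382661 - 742102/2201419 = -842397938061/2201419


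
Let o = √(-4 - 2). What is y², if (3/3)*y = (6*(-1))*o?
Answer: -216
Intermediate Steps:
o = I*√6 (o = √(-6) = I*√6 ≈ 2.4495*I)
y = -6*I*√6 (y = (6*(-1))*(I*√6) = -6*I*√6 ≈ -14.697*I)
y² = (-6*I*√6)² = -216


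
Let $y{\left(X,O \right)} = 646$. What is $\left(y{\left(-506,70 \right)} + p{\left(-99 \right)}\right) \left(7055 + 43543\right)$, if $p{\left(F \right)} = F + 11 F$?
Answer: $-27424116$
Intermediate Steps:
$p{\left(F \right)} = 12 F$
$\left(y{\left(-506,70 \right)} + p{\left(-99 \right)}\right) \left(7055 + 43543\right) = \left(646 + 12 \left(-99\right)\right) \left(7055 + 43543\right) = \left(646 - 1188\right) 50598 = \left(-542\right) 50598 = -27424116$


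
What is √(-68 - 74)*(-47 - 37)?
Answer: -84*I*√142 ≈ -1001.0*I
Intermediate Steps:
√(-68 - 74)*(-47 - 37) = √(-142)*(-84) = (I*√142)*(-84) = -84*I*√142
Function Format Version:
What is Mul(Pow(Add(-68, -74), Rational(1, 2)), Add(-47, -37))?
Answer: Mul(-84, I, Pow(142, Rational(1, 2))) ≈ Mul(-1001.0, I)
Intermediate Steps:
Mul(Pow(Add(-68, -74), Rational(1, 2)), Add(-47, -37)) = Mul(Pow(-142, Rational(1, 2)), -84) = Mul(Mul(I, Pow(142, Rational(1, 2))), -84) = Mul(-84, I, Pow(142, Rational(1, 2)))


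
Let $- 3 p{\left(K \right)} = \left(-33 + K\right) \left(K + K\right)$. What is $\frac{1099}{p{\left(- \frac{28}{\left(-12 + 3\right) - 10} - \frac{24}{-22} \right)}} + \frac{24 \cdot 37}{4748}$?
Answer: $\frac{172461113283}{8094143504} \approx 21.307$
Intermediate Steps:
$p{\left(K \right)} = - \frac{2 K \left(-33 + K\right)}{3}$ ($p{\left(K \right)} = - \frac{\left(-33 + K\right) \left(K + K\right)}{3} = - \frac{\left(-33 + K\right) 2 K}{3} = - \frac{2 K \left(-33 + K\right)}{3}$)
$\frac{1099}{p{\left(- \frac{28}{\left(-12 + 3\right) - 10} - \frac{24}{-22} \right)}} + \frac{24 \cdot 37}{4748} = \frac{1099}{\frac{2}{3} \left(- \frac{28}{\left(-12 + 3\right) - 10} - \frac{24}{-22}\right) \left(33 - \left(- \frac{28}{\left(-12 + 3\right) - 10} - \frac{24}{-22}\right)\right)} + \frac{24 \cdot 37}{4748} = \frac{1099}{\frac{2}{3} \left(- \frac{28}{-9 - 10} - - \frac{12}{11}\right) \left(33 - \left(- \frac{28}{-9 - 10} - - \frac{12}{11}\right)\right)} + 888 \cdot \frac{1}{4748} = \frac{1099}{\frac{2}{3} \left(- \frac{28}{-19} + \frac{12}{11}\right) \left(33 - \left(- \frac{28}{-19} + \frac{12}{11}\right)\right)} + \frac{222}{1187} = \frac{1099}{\frac{2}{3} \left(\left(-28\right) \left(- \frac{1}{19}\right) + \frac{12}{11}\right) \left(33 - \left(\left(-28\right) \left(- \frac{1}{19}\right) + \frac{12}{11}\right)\right)} + \frac{222}{1187} = \frac{1099}{\frac{2}{3} \left(\frac{28}{19} + \frac{12}{11}\right) \left(33 - \left(\frac{28}{19} + \frac{12}{11}\right)\right)} + \frac{222}{1187} = \frac{1099}{\frac{2}{3} \cdot \frac{536}{209} \left(33 - \frac{536}{209}\right)} + \frac{222}{1187} = \frac{1099}{\frac{2}{3} \cdot \frac{536}{209} \cdot \frac{6361}{209}} + \frac{222}{1187} = \frac{1099}{\frac{6818992}{131043}} + \frac{222}{1187} = 1099 \cdot \frac{131043}{6818992} + \frac{222}{1187} = \frac{144016257}{6818992} + \frac{222}{1187} = \frac{172461113283}{8094143504}$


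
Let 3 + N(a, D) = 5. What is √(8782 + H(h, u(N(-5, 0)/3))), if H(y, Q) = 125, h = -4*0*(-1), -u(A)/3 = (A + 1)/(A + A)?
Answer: √8907 ≈ 94.377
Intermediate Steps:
N(a, D) = 2 (N(a, D) = -3 + 5 = 2)
u(A) = -3*(1 + A)/(2*A) (u(A) = -3*(A + 1)/(A + A) = -3*(1 + A)/(2*A))
h = 0 (h = 0*(-1) = 0)
√(8782 + H(h, u(N(-5, 0)/3))) = √(8782 + 125) = √8907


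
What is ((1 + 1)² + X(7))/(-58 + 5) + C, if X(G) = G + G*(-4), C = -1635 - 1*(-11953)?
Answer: 546871/53 ≈ 10318.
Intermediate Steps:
C = 10318 (C = -1635 + 11953 = 10318)
X(G) = -3*G (X(G) = G - 4*G = -3*G)
((1 + 1)² + X(7))/(-58 + 5) + C = ((1 + 1)² - 3*7)/(-58 + 5) + 10318 = (2² - 21)/(-53) + 10318 = (4 - 21)*(-1/53) + 10318 = -17*(-1/53) + 10318 = 17/53 + 10318 = 546871/53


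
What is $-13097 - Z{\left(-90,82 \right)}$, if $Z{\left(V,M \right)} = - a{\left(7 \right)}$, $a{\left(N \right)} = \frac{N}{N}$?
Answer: $-13096$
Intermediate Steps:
$a{\left(N \right)} = 1$
$Z{\left(V,M \right)} = -1$ ($Z{\left(V,M \right)} = \left(-1\right) 1 = -1$)
$-13097 - Z{\left(-90,82 \right)} = -13097 - -1 = -13097 + 1 = -13096$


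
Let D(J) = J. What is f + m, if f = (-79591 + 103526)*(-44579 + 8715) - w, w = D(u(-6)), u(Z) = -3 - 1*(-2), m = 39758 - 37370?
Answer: -858402451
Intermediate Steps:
m = 2388
u(Z) = -1 (u(Z) = -3 + 2 = -1)
w = -1
f = -858404839 (f = (-79591 + 103526)*(-44579 + 8715) - 1*(-1) = 23935*(-35864) + 1 = -858404840 + 1 = -858404839)
f + m = -858404839 + 2388 = -858402451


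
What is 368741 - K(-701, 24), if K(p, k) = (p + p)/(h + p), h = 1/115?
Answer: 14862762872/40307 ≈ 3.6874e+5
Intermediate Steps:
h = 1/115 ≈ 0.0086956
K(p, k) = 2*p/(1/115 + p) (K(p, k) = (p + p)/(1/115 + p) = (2*p)/(1/115 + p) = 2*p/(1/115 + p))
368741 - K(-701, 24) = 368741 - 230*(-701)/(1 + 115*(-701)) = 368741 - 230*(-701)/(1 - 80615) = 368741 - 230*(-701)/(-80614) = 368741 - 230*(-701)*(-1)/80614 = 368741 - 1*80615/40307 = 368741 - 80615/40307 = 14862762872/40307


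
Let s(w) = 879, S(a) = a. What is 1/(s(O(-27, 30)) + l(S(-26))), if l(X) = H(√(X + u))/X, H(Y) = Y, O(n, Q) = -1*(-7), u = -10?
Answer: 49517/43525446 + 13*I/43525446 ≈ 0.0011377 + 2.9868e-7*I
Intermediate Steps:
O(n, Q) = 7
l(X) = √(-10 + X)/X (l(X) = √(X - 10)/X = √(-10 + X)/X)
1/(s(O(-27, 30)) + l(S(-26))) = 1/(879 + √(-10 - 26)/(-26)) = 1/(879 - 3*I/13) = 169*(879 + 3*I/13)/130576338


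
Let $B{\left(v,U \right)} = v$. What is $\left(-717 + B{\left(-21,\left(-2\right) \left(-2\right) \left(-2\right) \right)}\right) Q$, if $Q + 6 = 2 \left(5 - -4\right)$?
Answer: $-8856$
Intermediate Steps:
$Q = 12$ ($Q = -6 + 2 \left(5 - -4\right) = -6 + 2 \left(5 + 4\right) = -6 + 2 \cdot 9 = -6 + 18 = 12$)
$\left(-717 + B{\left(-21,\left(-2\right) \left(-2\right) \left(-2\right) \right)}\right) Q = \left(-717 - 21\right) 12 = \left(-738\right) 12 = -8856$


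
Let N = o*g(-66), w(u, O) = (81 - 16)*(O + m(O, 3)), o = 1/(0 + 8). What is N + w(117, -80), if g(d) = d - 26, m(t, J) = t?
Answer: -20823/2 ≈ -10412.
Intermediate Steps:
g(d) = -26 + d
o = 1/8 ≈ 0.12500
w(u, O) = 130*O (w(u, O) = (81 - 16)*(O + O) = 65*(2*O) = 130*O)
N = -23/2 (N = (-26 - 66)/8 = (1/8)*(-92) = -23/2 ≈ -11.500)
N + w(117, -80) = -23/2 + 130*(-80) = -23/2 - 10400 = -20823/2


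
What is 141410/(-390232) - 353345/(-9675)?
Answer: 13651838429/377549460 ≈ 36.159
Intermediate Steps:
141410/(-390232) - 353345/(-9675) = 141410*(-1/390232) - 353345*(-1/9675) = -70705/195116 + 70669/1935 = 13651838429/377549460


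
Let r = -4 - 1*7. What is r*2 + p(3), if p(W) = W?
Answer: -19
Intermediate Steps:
r = -11 (r = -4 - 7 = -11)
r*2 + p(3) = -11*2 + 3 = -22 + 3 = -19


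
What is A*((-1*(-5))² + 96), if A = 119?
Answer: 14399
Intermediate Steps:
A*((-1*(-5))² + 96) = 119*((-1*(-5))² + 96) = 119*(5² + 96) = 119*(25 + 96) = 119*121 = 14399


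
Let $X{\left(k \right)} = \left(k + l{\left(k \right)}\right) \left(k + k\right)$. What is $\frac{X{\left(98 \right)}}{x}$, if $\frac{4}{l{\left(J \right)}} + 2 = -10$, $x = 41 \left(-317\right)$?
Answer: $- \frac{57428}{38991} \approx -1.4729$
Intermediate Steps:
$x = -12997$
$l{\left(J \right)} = - \frac{1}{3}$ ($l{\left(J \right)} = \frac{4}{-2 - 10} = \frac{4}{-12} = 4 \left(- \frac{1}{12}\right) = - \frac{1}{3}$)
$X{\left(k \right)} = 2 k \left(- \frac{1}{3} + k\right)$ ($X{\left(k \right)} = \left(k - \frac{1}{3}\right) \left(k + k\right) = \left(- \frac{1}{3} + k\right) 2 k = 2 k \left(- \frac{1}{3} + k\right)$)
$\frac{X{\left(98 \right)}}{x} = \frac{\frac{2}{3} \cdot 98 \left(-1 + 3 \cdot 98\right)}{-12997} = \frac{2}{3} \cdot 98 \left(-1 + 294\right) \left(- \frac{1}{12997}\right) = \frac{2}{3} \cdot 98 \cdot 293 \left(- \frac{1}{12997}\right) = \frac{57428}{3} \left(- \frac{1}{12997}\right) = - \frac{57428}{38991}$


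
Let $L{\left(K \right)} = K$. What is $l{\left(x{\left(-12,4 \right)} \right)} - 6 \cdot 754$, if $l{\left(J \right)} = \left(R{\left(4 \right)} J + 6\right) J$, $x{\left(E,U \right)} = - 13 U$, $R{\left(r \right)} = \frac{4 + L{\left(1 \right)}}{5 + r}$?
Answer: $- \frac{30004}{9} \approx -3333.8$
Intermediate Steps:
$R{\left(r \right)} = \frac{5}{5 + r}$ ($R{\left(r \right)} = \frac{4 + 1}{5 + r} = \frac{5}{5 + r}$)
$l{\left(J \right)} = J \left(6 + \frac{5 J}{9}\right)$ ($l{\left(J \right)} = \left(\frac{5}{5 + 4} J + 6\right) J = \left(\frac{5}{9} J + 6\right) J = \left(5 \cdot \frac{1}{9} J + 6\right) J = \left(\frac{5 J}{9} + 6\right) J = \left(6 + \frac{5 J}{9}\right) J = J \left(6 + \frac{5 J}{9}\right)$)
$l{\left(x{\left(-12,4 \right)} \right)} - 6 \cdot 754 = \frac{\left(-13\right) 4 \left(54 + 5 \left(\left(-13\right) 4\right)\right)}{9} - 6 \cdot 754 = \frac{1}{9} \left(-52\right) \left(54 + 5 \left(-52\right)\right) - 4524 = \frac{1}{9} \left(-52\right) \left(54 - 260\right) - 4524 = \frac{1}{9} \left(-52\right) \left(-206\right) - 4524 = \frac{10712}{9} - 4524 = - \frac{30004}{9}$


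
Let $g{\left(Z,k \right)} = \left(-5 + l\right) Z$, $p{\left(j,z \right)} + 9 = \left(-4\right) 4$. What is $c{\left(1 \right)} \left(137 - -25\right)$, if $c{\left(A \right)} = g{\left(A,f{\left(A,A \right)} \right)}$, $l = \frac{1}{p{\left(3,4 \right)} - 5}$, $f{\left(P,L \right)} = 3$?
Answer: $- \frac{4077}{5} \approx -815.4$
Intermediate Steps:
$p{\left(j,z \right)} = -25$ ($p{\left(j,z \right)} = -9 - 16 = -25$)
$l = - \frac{1}{30}$ ($l = \frac{1}{-25 - 5} = \frac{1}{-30} = - \frac{1}{30} \approx -0.033333$)
$g{\left(Z,k \right)} = - \frac{151 Z}{30}$ ($g{\left(Z,k \right)} = \left(-5 - \frac{1}{30}\right) Z = - \frac{151 Z}{30}$)
$c{\left(A \right)} = - \frac{151 A}{30}$
$c{\left(1 \right)} \left(137 - -25\right) = \left(- \frac{151}{30}\right) 1 \left(137 - -25\right) = - \frac{151 \left(137 + 25\right)}{30} = \left(- \frac{151}{30}\right) 162 = - \frac{4077}{5}$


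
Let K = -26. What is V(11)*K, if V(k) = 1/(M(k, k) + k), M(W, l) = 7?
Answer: -13/9 ≈ -1.4444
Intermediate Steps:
V(k) = 1/(7 + k)
V(11)*K = -26/(7 + 11) = -26/18 = (1/18)*(-26) = -13/9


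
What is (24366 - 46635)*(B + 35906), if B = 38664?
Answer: -1660599330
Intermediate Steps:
(24366 - 46635)*(B + 35906) = (24366 - 46635)*(38664 + 35906) = -22269*74570 = -1660599330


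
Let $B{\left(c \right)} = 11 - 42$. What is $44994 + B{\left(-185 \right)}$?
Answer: $44963$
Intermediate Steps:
$B{\left(c \right)} = -31$
$44994 + B{\left(-185 \right)} = 44994 - 31 = 44963$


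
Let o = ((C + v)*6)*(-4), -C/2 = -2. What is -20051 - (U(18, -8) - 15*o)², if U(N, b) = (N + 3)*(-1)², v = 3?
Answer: -6476732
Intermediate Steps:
C = 4 (C = -2*(-2) = 4)
U(N, b) = 3 + N (U(N, b) = (3 + N)*1 = 3 + N)
o = -168 (o = ((4 + 3)*6)*(-4) = (7*6)*(-4) = 42*(-4) = -168)
-20051 - (U(18, -8) - 15*o)² = -20051 - ((3 + 18) - 15*(-168))² = -20051 - (21 + 2520)² = -20051 - 1*2541² = -20051 - 1*6456681 = -20051 - 6456681 = -6476732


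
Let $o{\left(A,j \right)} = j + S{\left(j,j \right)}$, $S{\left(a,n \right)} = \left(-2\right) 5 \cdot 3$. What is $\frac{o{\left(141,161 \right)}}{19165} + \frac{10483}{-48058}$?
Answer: $- \frac{194611097}{921031570} \approx -0.2113$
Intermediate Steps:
$S{\left(a,n \right)} = -30$ ($S{\left(a,n \right)} = \left(-10\right) 3 = -30$)
$o{\left(A,j \right)} = -30 + j$ ($o{\left(A,j \right)} = j - 30 = -30 + j$)
$\frac{o{\left(141,161 \right)}}{19165} + \frac{10483}{-48058} = \frac{-30 + 161}{19165} + \frac{10483}{-48058} = 131 \cdot \frac{1}{19165} + 10483 \left(- \frac{1}{48058}\right) = \frac{131}{19165} - \frac{10483}{48058} = - \frac{194611097}{921031570}$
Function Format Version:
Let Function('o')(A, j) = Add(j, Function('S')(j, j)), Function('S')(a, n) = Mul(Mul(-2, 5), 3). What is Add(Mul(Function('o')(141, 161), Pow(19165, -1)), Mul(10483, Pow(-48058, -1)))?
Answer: Rational(-194611097, 921031570) ≈ -0.21130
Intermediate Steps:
Function('S')(a, n) = -30 (Function('S')(a, n) = Mul(-10, 3) = -30)
Function('o')(A, j) = Add(-30, j) (Function('o')(A, j) = Add(j, -30) = Add(-30, j))
Add(Mul(Function('o')(141, 161), Pow(19165, -1)), Mul(10483, Pow(-48058, -1))) = Add(Mul(Add(-30, 161), Pow(19165, -1)), Mul(10483, Pow(-48058, -1))) = Add(Mul(131, Rational(1, 19165)), Mul(10483, Rational(-1, 48058))) = Add(Rational(131, 19165), Rational(-10483, 48058)) = Rational(-194611097, 921031570)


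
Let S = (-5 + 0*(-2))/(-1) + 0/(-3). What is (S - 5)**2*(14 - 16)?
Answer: 0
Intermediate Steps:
S = 5 (S = (-5 + 0)*(-1) + 0*(-1/3) = -5*(-1) + 0 = 5 + 0 = 5)
(S - 5)**2*(14 - 16) = (5 - 5)**2*(14 - 16) = 0**2*(-2) = 0*(-2) = 0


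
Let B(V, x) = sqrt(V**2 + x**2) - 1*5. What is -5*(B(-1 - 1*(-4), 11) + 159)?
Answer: -770 - 5*sqrt(130) ≈ -827.01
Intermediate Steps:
B(V, x) = -5 + sqrt(V**2 + x**2) (B(V, x) = sqrt(V**2 + x**2) - 5 = -5 + sqrt(V**2 + x**2))
-5*(B(-1 - 1*(-4), 11) + 159) = -5*((-5 + sqrt((-1 - 1*(-4))**2 + 11**2)) + 159) = -5*((-5 + sqrt((-1 + 4)**2 + 121)) + 159) = -5*((-5 + sqrt(3**2 + 121)) + 159) = -5*((-5 + sqrt(9 + 121)) + 159) = -5*((-5 + sqrt(130)) + 159) = -5*(154 + sqrt(130)) = -770 - 5*sqrt(130)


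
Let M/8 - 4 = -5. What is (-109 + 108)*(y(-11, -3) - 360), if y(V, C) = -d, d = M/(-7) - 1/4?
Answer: 10105/28 ≈ 360.89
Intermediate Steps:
M = -8 (M = 32 + 8*(-5) = 32 - 40 = -8)
d = 25/28 (d = -8/(-7) - 1/4 = -8*(-⅐) - 1*¼ = 8/7 - ¼ = 25/28 ≈ 0.89286)
y(V, C) = -25/28 (y(V, C) = -1*25/28 = -25/28)
(-109 + 108)*(y(-11, -3) - 360) = (-109 + 108)*(-25/28 - 360) = -1*(-10105/28) = 10105/28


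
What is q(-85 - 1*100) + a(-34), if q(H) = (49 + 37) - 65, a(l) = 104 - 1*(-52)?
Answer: 177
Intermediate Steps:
a(l) = 156 (a(l) = 104 + 52 = 156)
q(H) = 21 (q(H) = 86 - 65 = 21)
q(-85 - 1*100) + a(-34) = 21 + 156 = 177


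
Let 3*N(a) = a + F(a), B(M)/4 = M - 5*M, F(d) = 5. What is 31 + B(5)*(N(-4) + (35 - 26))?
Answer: -2147/3 ≈ -715.67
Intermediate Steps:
B(M) = -16*M (B(M) = 4*(M - 5*M) = 4*(-4*M) = -16*M)
N(a) = 5/3 + a/3 (N(a) = (a + 5)/3 = (5 + a)/3 = 5/3 + a/3)
31 + B(5)*(N(-4) + (35 - 26)) = 31 + (-16*5)*((5/3 + (⅓)*(-4)) + (35 - 26)) = 31 - 80*((5/3 - 4/3) + 9) = 31 - 80*(⅓ + 9) = 31 - 80*28/3 = 31 - 2240/3 = -2147/3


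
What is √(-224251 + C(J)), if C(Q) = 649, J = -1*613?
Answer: I*√223602 ≈ 472.87*I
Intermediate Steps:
J = -613
√(-224251 + C(J)) = √(-224251 + 649) = √(-223602) = I*√223602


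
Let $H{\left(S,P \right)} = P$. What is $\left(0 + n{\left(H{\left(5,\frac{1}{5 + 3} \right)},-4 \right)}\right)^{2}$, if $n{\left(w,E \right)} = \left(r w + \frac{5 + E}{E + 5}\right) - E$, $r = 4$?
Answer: $\frac{121}{4} \approx 30.25$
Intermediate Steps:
$n{\left(w,E \right)} = 1 - E + 4 w$ ($n{\left(w,E \right)} = \left(4 w + \frac{5 + E}{E + 5}\right) - E = \left(4 w + \frac{5 + E}{5 + E}\right) - E = \left(4 w + 1\right) - E = \left(1 + 4 w\right) - E = 1 - E + 4 w$)
$\left(0 + n{\left(H{\left(5,\frac{1}{5 + 3} \right)},-4 \right)}\right)^{2} = \left(0 + \left(1 - -4 + \frac{4}{5 + 3}\right)\right)^{2} = \left(0 + \left(1 + 4 + \frac{4}{8}\right)\right)^{2} = \left(0 + \left(1 + 4 + 4 \cdot \frac{1}{8}\right)\right)^{2} = \left(0 + \left(1 + 4 + \frac{1}{2}\right)\right)^{2} = \left(0 + \frac{11}{2}\right)^{2} = \left(\frac{11}{2}\right)^{2} = \frac{121}{4}$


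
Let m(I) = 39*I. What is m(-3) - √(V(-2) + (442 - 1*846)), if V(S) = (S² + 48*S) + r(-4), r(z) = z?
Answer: -117 - 10*I*√5 ≈ -117.0 - 22.361*I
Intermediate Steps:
V(S) = -4 + S² + 48*S (V(S) = (S² + 48*S) - 4 = -4 + S² + 48*S)
m(-3) - √(V(-2) + (442 - 1*846)) = 39*(-3) - √((-4 + (-2)² + 48*(-2)) + (442 - 1*846)) = -117 - √((-4 + 4 - 96) + (442 - 846)) = -117 - √(-96 - 404) = -117 - √(-500) = -117 - 10*I*√5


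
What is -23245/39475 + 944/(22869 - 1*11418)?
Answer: -45782819/90405645 ≈ -0.50642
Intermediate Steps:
-23245/39475 + 944/(22869 - 1*11418) = -23245*1/39475 + 944/(22869 - 11418) = -4649/7895 + 944/11451 = -45782819/90405645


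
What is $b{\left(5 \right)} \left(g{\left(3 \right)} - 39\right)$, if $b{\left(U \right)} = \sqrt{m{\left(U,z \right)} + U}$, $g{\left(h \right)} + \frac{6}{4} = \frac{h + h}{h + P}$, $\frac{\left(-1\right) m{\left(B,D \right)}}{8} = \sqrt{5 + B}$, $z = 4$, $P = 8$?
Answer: $- \frac{879 \sqrt{5 - 8 \sqrt{10}}}{22} \approx - 180.01 i$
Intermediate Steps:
$m{\left(B,D \right)} = - 8 \sqrt{5 + B}$
$g{\left(h \right)} = - \frac{3}{2} + \frac{2 h}{8 + h}$ ($g{\left(h \right)} = - \frac{3}{2} + \frac{h + h}{h + 8} = - \frac{3}{2} + \frac{2 h}{8 + h}$)
$b{\left(U \right)} = \sqrt{U - 8 \sqrt{5 + U}}$ ($b{\left(U \right)} = \sqrt{- 8 \sqrt{5 + U} + U} = \sqrt{U - 8 \sqrt{5 + U}}$)
$b{\left(5 \right)} \left(g{\left(3 \right)} - 39\right) = \sqrt{5 - 8 \sqrt{5 + 5}} \left(\frac{-24 + 3}{2 \left(8 + 3\right)} - 39\right) = \sqrt{5 - 8 \sqrt{10}} \left(\frac{1}{2} \cdot \frac{1}{11} \left(-21\right) - 39\right) = \sqrt{5 - 8 \sqrt{10}} \left(- \frac{21}{22} - 39\right) = \sqrt{5 - 8 \sqrt{10}} \left(- \frac{879}{22}\right) = - \frac{879 \sqrt{5 - 8 \sqrt{10}}}{22}$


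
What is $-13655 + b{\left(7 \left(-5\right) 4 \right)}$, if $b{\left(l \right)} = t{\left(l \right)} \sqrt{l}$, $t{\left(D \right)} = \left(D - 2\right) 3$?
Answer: $-13655 - 852 i \sqrt{35} \approx -13655.0 - 5040.5 i$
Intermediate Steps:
$t{\left(D \right)} = -6 + 3 D$ ($t{\left(D \right)} = \left(-2 + D\right) 3 = -6 + 3 D$)
$b{\left(l \right)} = \sqrt{l} \left(-6 + 3 l\right)$ ($b{\left(l \right)} = \left(-6 + 3 l\right) \sqrt{l} = \sqrt{l} \left(-6 + 3 l\right)$)
$-13655 + b{\left(7 \left(-5\right) 4 \right)} = -13655 + 3 \sqrt{7 \left(-5\right) 4} \left(-2 + 7 \left(-5\right) 4\right) = -13655 + 3 \sqrt{\left(-35\right) 4} \left(-2 - 140\right) = -13655 + 3 \sqrt{-140} \left(-2 - 140\right) = -13655 + 3 \cdot 2 i \sqrt{35} \left(-142\right) = -13655 - 852 i \sqrt{35}$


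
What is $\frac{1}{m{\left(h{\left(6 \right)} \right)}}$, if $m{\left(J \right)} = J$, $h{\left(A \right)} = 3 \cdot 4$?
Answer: $\frac{1}{12} \approx 0.083333$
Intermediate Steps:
$h{\left(A \right)} = 12$
$\frac{1}{m{\left(h{\left(6 \right)} \right)}} = \frac{1}{12}$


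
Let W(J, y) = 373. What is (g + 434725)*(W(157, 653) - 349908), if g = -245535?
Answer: -66128526650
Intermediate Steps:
(g + 434725)*(W(157, 653) - 349908) = (-245535 + 434725)*(373 - 349908) = 189190*(-349535) = -66128526650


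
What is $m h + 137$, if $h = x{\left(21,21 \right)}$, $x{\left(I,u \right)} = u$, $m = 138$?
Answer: $3035$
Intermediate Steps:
$h = 21$
$m h + 137 = 138 \cdot 21 + 137 = 2898 + 137 = 3035$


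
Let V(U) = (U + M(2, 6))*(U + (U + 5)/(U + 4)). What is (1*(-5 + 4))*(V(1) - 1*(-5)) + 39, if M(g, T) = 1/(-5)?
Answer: 806/25 ≈ 32.240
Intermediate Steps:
M(g, T) = -⅕
V(U) = (-⅕ + U)*(U + (5 + U)/(4 + U)) (V(U) = (U - ⅕)*(U + (U + 5)/(U + 4)) = (-⅕ + U)*(U + (5 + U)/(4 + U)))
(1*(-5 + 4))*(V(1) - 1*(-5)) + 39 = (1*(-5 + 4))*((-1 + 1³ + 4*1 + (24/5)*1²)/(4 + 1) - 1*(-5)) + 39 = (1*(-1))*((-1 + 1 + 4 + (24/5)*1)/5 + 5) + 39 = -((-1 + 1 + 4 + 24/5)/5 + 5) + 39 = -((⅕)*(44/5) + 5) + 39 = -(44/25 + 5) + 39 = -1*169/25 + 39 = -169/25 + 39 = 806/25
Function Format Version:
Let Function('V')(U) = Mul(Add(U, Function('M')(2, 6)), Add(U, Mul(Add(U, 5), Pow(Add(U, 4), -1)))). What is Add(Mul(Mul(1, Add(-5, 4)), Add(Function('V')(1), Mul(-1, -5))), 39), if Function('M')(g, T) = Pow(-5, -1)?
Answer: Rational(806, 25) ≈ 32.240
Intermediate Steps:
Function('M')(g, T) = Rational(-1, 5)
Function('V')(U) = Mul(Add(Rational(-1, 5), U), Add(U, Mul(Pow(Add(4, U), -1), Add(5, U)))) (Function('V')(U) = Mul(Add(U, Rational(-1, 5)), Add(U, Mul(Add(U, 5), Pow(Add(U, 4), -1)))) = Mul(Add(Rational(-1, 5), U), Add(U, Mul(Add(5, U), Pow(Add(4, U), -1)))) = Mul(Add(Rational(-1, 5), U), Add(U, Mul(Pow(Add(4, U), -1), Add(5, U)))))
Add(Mul(Mul(1, Add(-5, 4)), Add(Function('V')(1), Mul(-1, -5))), 39) = Add(Mul(Mul(1, Add(-5, 4)), Add(Mul(Pow(Add(4, 1), -1), Add(-1, Pow(1, 3), Mul(4, 1), Mul(Rational(24, 5), Pow(1, 2)))), Mul(-1, -5))), 39) = Add(Mul(Mul(1, -1), Add(Mul(Pow(5, -1), Add(-1, 1, 4, Mul(Rational(24, 5), 1))), 5)), 39) = Add(Mul(-1, Add(Mul(Rational(1, 5), Add(-1, 1, 4, Rational(24, 5))), 5)), 39) = Add(Mul(-1, Add(Mul(Rational(1, 5), Rational(44, 5)), 5)), 39) = Add(Mul(-1, Add(Rational(44, 25), 5)), 39) = Add(Mul(-1, Rational(169, 25)), 39) = Add(Rational(-169, 25), 39) = Rational(806, 25)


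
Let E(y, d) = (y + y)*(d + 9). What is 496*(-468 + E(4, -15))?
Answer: -255936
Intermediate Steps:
E(y, d) = 2*y*(9 + d) (E(y, d) = (2*y)*(9 + d) = 2*y*(9 + d))
496*(-468 + E(4, -15)) = 496*(-468 + 2*4*(9 - 15)) = 496*(-468 + 2*4*(-6)) = 496*(-468 - 48) = 496*(-516) = -255936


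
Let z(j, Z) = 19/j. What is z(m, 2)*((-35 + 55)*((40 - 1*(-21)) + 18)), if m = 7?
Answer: 30020/7 ≈ 4288.6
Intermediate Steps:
z(m, 2)*((-35 + 55)*((40 - 1*(-21)) + 18)) = (19/7)*((-35 + 55)*((40 - 1*(-21)) + 18)) = (19*(⅐))*(20*((40 + 21) + 18)) = 19*(20*(61 + 18))/7 = 19*(20*79)/7 = (19/7)*1580 = 30020/7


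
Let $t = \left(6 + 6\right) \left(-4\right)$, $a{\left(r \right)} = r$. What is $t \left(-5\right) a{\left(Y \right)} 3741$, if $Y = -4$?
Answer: $-3591360$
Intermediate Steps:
$t = -48$ ($t = 12 \left(-4\right) = -48$)
$t \left(-5\right) a{\left(Y \right)} 3741 = \left(-48\right) \left(-5\right) \left(-4\right) 3741 = 240 \left(-4\right) 3741 = \left(-960\right) 3741 = -3591360$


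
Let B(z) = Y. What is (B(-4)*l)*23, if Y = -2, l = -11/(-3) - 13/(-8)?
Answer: -2921/12 ≈ -243.42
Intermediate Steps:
l = 127/24 (l = -11*(-⅓) - 13*(-⅛) = 11/3 + 13/8 = 127/24 ≈ 5.2917)
B(z) = -2
(B(-4)*l)*23 = -2*127/24*23 = -127/12*23 = -2921/12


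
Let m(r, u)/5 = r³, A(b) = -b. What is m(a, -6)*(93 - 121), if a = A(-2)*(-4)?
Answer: 71680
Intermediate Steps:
a = -8 (a = -1*(-2)*(-4) = 2*(-4) = -8)
m(r, u) = 5*r³
m(a, -6)*(93 - 121) = (5*(-8)³)*(93 - 121) = (5*(-512))*(-28) = -2560*(-28) = 71680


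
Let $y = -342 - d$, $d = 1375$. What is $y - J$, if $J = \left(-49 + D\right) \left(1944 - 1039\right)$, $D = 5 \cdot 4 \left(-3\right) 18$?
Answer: $1020028$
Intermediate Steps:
$D = -1080$ ($D = 20 \left(-3\right) 18 = \left(-60\right) 18 = -1080$)
$J = -1021745$ ($J = \left(-49 - 1080\right) \left(1944 - 1039\right) = \left(-1129\right) 905 = -1021745$)
$y = -1717$ ($y = -342 - 1375 = -1717$)
$y - J = -1717 - -1021745 = -1717 + 1021745 = 1020028$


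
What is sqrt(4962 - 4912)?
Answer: 5*sqrt(2) ≈ 7.0711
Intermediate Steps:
sqrt(4962 - 4912) = sqrt(50) = 5*sqrt(2)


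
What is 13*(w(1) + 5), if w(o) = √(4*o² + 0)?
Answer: 91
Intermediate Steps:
w(o) = 2*√(o²) (w(o) = √(4*o²) = 2*√(o²))
13*(w(1) + 5) = 13*(2*√(1²) + 5) = 13*(2*√1 + 5) = 13*(2*1 + 5) = 13*(2 + 5) = 13*7 = 91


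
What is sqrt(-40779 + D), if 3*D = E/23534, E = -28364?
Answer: 13*I*sqrt(3650601)/123 ≈ 201.94*I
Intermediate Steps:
D = -2026/5043 (D = (-28364/23534)/3 = (-28364*1/23534)/3 = (1/3)*(-2026/1681) = -2026/5043 ≈ -0.40174)
sqrt(-40779 + D) = sqrt(-40779 - 2026/5043) = sqrt(-205650523/5043) = 13*I*sqrt(3650601)/123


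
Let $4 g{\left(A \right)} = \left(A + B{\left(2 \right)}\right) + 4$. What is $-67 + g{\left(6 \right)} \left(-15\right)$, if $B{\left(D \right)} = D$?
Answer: $-112$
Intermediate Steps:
$g{\left(A \right)} = \frac{3}{2} + \frac{A}{4}$ ($g{\left(A \right)} = \frac{\left(A + 2\right) + 4}{4} = \frac{\left(2 + A\right) + 4}{4} = \frac{6 + A}{4} = \frac{3}{2} + \frac{A}{4}$)
$-67 + g{\left(6 \right)} \left(-15\right) = -67 + \left(\frac{3}{2} + \frac{1}{4} \cdot 6\right) \left(-15\right) = -67 + \left(\frac{3}{2} + \frac{3}{2}\right) \left(-15\right) = -67 + 3 \left(-15\right) = -67 - 45 = -112$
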